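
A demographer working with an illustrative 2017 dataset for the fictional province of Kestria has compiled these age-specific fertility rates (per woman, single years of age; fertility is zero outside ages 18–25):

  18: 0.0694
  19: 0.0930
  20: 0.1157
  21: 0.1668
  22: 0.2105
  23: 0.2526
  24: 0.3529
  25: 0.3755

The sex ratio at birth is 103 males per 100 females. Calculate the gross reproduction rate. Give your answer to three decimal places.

0.806

Proportion female at birth = 100 / (100 + 103) = 0.49261.
Sum of ASFRs = 0.0694 + 0.0930 + 0.1157 + 0.1668 + 0.2105 + 0.2526 + 0.3529 + 0.3755 = 1.6364
TFR = 1.6364
GRR = 0.49261 × 1.6364 = 0.80611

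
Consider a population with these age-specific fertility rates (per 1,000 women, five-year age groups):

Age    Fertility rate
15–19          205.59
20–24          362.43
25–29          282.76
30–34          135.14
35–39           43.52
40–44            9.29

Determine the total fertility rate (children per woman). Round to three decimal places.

Sum of ASFRs = 205.59 + 362.43 + 282.76 + 135.14 + 43.52 + 9.29 = 1038.73
TFR = 5 × 1038.73 / 1000 = 5.19365

5.194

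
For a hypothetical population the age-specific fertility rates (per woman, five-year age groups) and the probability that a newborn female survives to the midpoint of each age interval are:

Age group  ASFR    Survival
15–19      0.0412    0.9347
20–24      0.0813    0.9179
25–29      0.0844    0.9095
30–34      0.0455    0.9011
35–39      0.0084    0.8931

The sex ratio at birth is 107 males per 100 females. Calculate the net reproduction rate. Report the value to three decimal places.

0.576

Proportion female at birth = 100 / (100 + 107) = 0.48309.
Per-age-group product (5 × ASFR × survival probability):
  15–19: 5 × 0.0412 × 0.9347 = 0.19255
  20–24: 5 × 0.0813 × 0.9179 = 0.37313
  25–29: 5 × 0.0844 × 0.9095 = 0.38381
  30–34: 5 × 0.0455 × 0.9011 = 0.20500
  35–39: 5 × 0.0084 × 0.8931 = 0.03751
Sum = 1.19200
NRR = 0.48309 × 1.19200 = 0.57584
NRR < 1, so the cohort does not fully replace itself.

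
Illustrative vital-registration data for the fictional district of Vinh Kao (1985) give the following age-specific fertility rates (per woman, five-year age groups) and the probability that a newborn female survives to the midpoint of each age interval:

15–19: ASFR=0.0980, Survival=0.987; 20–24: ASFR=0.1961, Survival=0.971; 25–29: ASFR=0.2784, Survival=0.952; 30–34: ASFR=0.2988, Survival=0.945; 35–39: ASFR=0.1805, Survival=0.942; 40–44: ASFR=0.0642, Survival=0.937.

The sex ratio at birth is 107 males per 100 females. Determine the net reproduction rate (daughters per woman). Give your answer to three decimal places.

Proportion female at birth = 100 / (100 + 107) = 0.48309.
Each age group contributes 5 × ASFR × survival:
  15–19: 5 × 0.0980 × 0.987 = 0.48363
  20–24: 5 × 0.1961 × 0.971 = 0.95207
  25–29: 5 × 0.2784 × 0.952 = 1.32518
  30–34: 5 × 0.2988 × 0.945 = 1.41183
  35–39: 5 × 0.1805 × 0.942 = 0.85016
  40–44: 5 × 0.0642 × 0.937 = 0.30078
Sum = 5.32365
NRR = 0.48309 × 5.32365 = 2.57180
NRR > 1, so each generation more than replaces itself.

2.572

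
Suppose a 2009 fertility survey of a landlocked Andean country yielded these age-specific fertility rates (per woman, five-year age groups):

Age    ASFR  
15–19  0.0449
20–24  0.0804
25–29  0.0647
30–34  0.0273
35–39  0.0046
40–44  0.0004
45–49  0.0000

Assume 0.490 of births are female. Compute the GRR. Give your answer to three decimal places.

Proportion female at birth = 0.490.
Sum of ASFRs = 0.0449 + 0.0804 + 0.0647 + 0.0273 + 0.0046 + 0.0004 + 0.0000 = 0.2223
TFR = 5 × 0.2223 = 1.1115
GRR = 0.490 × 1.1115 = 0.54464

0.545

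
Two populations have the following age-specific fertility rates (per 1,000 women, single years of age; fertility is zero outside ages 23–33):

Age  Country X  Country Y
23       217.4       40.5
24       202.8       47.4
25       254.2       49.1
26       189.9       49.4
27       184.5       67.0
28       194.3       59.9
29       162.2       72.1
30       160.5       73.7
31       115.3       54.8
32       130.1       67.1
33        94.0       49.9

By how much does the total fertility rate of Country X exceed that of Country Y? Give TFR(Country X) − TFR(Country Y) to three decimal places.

1.274

Country X:
  Sum of ASFRs = 217.4 + 202.8 + 254.2 + 189.9 + 184.5 + 194.3 + 162.2 + 160.5 + 115.3 + 130.1 + 94.0 = 1905.2
  TFR = 1905.2 / 1000 = 1.9052
Country Y:
  Sum of ASFRs = 40.5 + 47.4 + 49.1 + 49.4 + 67.0 + 59.9 + 72.1 + 73.7 + 54.8 + 67.1 + 49.9 = 630.9
  TFR = 630.9 / 1000 = 0.6309
Difference = 1.9052 − 0.6309 = 1.2743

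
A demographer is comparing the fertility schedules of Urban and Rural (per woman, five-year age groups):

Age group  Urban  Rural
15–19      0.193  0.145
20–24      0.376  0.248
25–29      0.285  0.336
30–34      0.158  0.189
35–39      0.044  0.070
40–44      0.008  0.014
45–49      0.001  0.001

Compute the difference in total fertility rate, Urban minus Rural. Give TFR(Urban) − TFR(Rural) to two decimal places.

0.31

Urban:
  Sum of ASFRs = 0.193 + 0.376 + 0.285 + 0.158 + 0.044 + 0.008 + 0.001 = 1.065
  TFR = 5 × 1.065 = 5.325
Rural:
  Sum of ASFRs = 0.145 + 0.248 + 0.336 + 0.189 + 0.070 + 0.014 + 0.001 = 1.003
  TFR = 5 × 1.003 = 5.015
Difference = 5.325 − 5.015 = 0.31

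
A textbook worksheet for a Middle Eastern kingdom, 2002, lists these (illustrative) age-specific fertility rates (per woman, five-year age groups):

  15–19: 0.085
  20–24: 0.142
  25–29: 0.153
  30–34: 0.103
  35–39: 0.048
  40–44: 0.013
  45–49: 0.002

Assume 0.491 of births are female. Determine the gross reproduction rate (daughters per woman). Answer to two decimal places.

Proportion female at birth = 0.491.
Sum of ASFRs = 0.085 + 0.142 + 0.153 + 0.103 + 0.048 + 0.013 + 0.002 = 0.546
TFR = 5 × 0.546 = 2.73
GRR = 0.491 × 2.73 = 1.34043

1.34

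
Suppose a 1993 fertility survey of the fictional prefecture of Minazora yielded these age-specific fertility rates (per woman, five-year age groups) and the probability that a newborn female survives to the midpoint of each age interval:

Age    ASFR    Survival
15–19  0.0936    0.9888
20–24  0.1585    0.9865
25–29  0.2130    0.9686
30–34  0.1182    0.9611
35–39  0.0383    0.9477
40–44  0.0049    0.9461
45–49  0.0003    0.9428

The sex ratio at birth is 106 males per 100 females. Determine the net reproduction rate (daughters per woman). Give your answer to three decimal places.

Proportion female at birth = 100 / (100 + 106) = 0.48544.
Per-age-group product (5 × ASFR × survival probability):
  15–19: 5 × 0.0936 × 0.9888 = 0.46276
  20–24: 5 × 0.1585 × 0.9865 = 0.78180
  25–29: 5 × 0.2130 × 0.9686 = 1.03156
  30–34: 5 × 0.1182 × 0.9611 = 0.56801
  35–39: 5 × 0.0383 × 0.9477 = 0.18148
  40–44: 5 × 0.0049 × 0.9461 = 0.02318
  45–49: 5 × 0.0003 × 0.9428 = 0.00141
Sum = 3.05020
NRR = 0.48544 × 3.05020 = 1.48069

1.481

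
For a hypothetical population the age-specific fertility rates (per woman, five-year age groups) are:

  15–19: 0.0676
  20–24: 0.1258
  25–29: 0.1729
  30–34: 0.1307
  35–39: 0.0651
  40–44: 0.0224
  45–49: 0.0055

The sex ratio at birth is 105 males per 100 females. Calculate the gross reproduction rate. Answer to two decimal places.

1.44

Proportion female at birth = 100 / (100 + 105) = 0.48780.
Sum of ASFRs = 0.0676 + 0.1258 + 0.1729 + 0.1307 + 0.0651 + 0.0224 + 0.0055 = 0.5900
TFR = 5 × 0.5900 = 2.95
GRR = 0.48780 × 2.95 = 1.43901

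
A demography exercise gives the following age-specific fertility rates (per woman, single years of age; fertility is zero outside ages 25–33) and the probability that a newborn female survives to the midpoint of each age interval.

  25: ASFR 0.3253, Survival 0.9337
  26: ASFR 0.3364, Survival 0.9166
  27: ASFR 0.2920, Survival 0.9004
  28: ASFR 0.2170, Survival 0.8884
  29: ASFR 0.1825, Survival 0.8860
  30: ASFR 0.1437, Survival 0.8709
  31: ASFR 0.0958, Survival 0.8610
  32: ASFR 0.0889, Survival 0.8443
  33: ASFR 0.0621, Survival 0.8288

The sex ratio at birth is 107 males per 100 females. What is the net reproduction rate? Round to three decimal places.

0.755

Proportion female at birth = 100 / (100 + 107) = 0.48309.
Weighting each age-specific rate by interval width and survival:
  25: 1 × 0.3253 × 0.9337 = 0.30373
  26: 1 × 0.3364 × 0.9166 = 0.30834
  27: 1 × 0.2920 × 0.9004 = 0.26292
  28: 1 × 0.2170 × 0.8884 = 0.19278
  29: 1 × 0.1825 × 0.8860 = 0.16170
  30: 1 × 0.1437 × 0.8709 = 0.12515
  31: 1 × 0.0958 × 0.8610 = 0.08248
  32: 1 × 0.0889 × 0.8443 = 0.07506
  33: 1 × 0.0621 × 0.8288 = 0.05147
Sum = 1.56363
NRR = 0.48309 × 1.56363 = 0.75537
With NRR below 1 the population is below replacement fertility.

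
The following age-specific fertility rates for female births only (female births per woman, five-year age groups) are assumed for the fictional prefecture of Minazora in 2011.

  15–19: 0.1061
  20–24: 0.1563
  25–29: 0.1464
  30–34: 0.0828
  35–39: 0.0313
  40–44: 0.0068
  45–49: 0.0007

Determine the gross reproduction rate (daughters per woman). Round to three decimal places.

2.652

Sum of female ASFRs = 0.1061 + 0.1563 + 0.1464 + 0.0828 + 0.0313 + 0.0068 + 0.0007 = 0.5304
GRR = 5 × 0.5304 = 2.652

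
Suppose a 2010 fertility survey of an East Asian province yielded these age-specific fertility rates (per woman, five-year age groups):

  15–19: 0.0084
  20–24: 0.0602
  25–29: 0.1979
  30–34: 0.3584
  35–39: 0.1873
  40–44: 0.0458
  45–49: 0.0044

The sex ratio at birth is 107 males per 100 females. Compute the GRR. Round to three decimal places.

2.083

Proportion female at birth = 100 / (100 + 107) = 0.48309.
Sum of ASFRs = 0.0084 + 0.0602 + 0.1979 + 0.3584 + 0.1873 + 0.0458 + 0.0044 = 0.8624
TFR = 5 × 0.8624 = 4.312
GRR = 0.48309 × 4.312 = 2.08308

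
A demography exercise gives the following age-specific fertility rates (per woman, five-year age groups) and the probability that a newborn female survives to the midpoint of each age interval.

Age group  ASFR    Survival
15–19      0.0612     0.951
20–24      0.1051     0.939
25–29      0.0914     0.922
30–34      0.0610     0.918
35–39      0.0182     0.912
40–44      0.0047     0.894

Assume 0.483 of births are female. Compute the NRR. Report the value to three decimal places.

0.768

Proportion female at birth = 0.483.
Each age group contributes 5 × ASFR × survival:
  15–19: 5 × 0.0612 × 0.951 = 0.29101
  20–24: 5 × 0.1051 × 0.939 = 0.49344
  25–29: 5 × 0.0914 × 0.922 = 0.42135
  30–34: 5 × 0.0610 × 0.918 = 0.27999
  35–39: 5 × 0.0182 × 0.912 = 0.08299
  40–44: 5 × 0.0047 × 0.894 = 0.02101
Sum = 1.58979
NRR = 0.483 × 1.58979 = 0.76787
An NRR under 1 implies long-run decline under these rates.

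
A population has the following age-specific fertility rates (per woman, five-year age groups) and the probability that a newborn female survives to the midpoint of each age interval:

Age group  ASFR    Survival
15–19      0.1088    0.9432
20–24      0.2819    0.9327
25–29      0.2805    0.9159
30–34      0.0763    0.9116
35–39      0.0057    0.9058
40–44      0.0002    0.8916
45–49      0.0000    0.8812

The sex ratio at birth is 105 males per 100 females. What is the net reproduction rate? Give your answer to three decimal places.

Proportion female at birth = 100 / (100 + 105) = 0.48780.
Survival-weighted fertility by age (5·fₓ·Sₓ):
  15–19: 5 × 0.1088 × 0.9432 = 0.51310
  20–24: 5 × 0.2819 × 0.9327 = 1.31464
  25–29: 5 × 0.2805 × 0.9159 = 1.28455
  30–34: 5 × 0.0763 × 0.9116 = 0.34778
  35–39: 5 × 0.0057 × 0.9058 = 0.02582
  40–44: 5 × 0.0002 × 0.8916 = 0.00089
  45–49: 5 × 0.0000 × 0.8812 = 0.00000
Sum = 3.48678
NRR = 0.48780 × 3.48678 = 1.70085
NRR > 1, so each generation more than replaces itself.

1.701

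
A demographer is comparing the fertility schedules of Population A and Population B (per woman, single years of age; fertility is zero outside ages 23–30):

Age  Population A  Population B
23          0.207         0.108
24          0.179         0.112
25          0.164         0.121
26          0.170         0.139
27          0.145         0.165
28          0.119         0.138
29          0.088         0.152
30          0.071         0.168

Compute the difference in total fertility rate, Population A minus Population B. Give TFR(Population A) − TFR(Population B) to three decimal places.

Population A:
  Sum of ASFRs = 0.207 + 0.179 + 0.164 + 0.170 + 0.145 + 0.119 + 0.088 + 0.071 = 1.143
  TFR = 1.143
Population B:
  Sum of ASFRs = 0.108 + 0.112 + 0.121 + 0.139 + 0.165 + 0.138 + 0.152 + 0.168 = 1.103
  TFR = 1.103
Difference = 1.143 − 1.103 = 0.04

0.040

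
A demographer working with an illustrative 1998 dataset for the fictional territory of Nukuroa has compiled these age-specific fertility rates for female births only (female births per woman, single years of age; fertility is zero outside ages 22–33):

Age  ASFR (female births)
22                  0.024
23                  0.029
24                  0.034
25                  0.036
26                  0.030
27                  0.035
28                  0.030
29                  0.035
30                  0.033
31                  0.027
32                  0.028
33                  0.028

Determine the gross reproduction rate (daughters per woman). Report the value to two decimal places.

Sum of female ASFRs = 0.024 + 0.029 + 0.034 + 0.036 + 0.030 + 0.035 + 0.030 + 0.035 + 0.033 + 0.027 + 0.028 + 0.028 = 0.369
GRR = 0.369

0.37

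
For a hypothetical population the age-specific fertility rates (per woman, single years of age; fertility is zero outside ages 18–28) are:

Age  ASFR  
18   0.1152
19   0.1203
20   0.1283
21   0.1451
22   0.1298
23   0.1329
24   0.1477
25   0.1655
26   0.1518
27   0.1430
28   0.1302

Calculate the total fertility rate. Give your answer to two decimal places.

Sum of ASFRs = 0.1152 + 0.1203 + 0.1283 + 0.1451 + 0.1298 + 0.1329 + 0.1477 + 0.1655 + 0.1518 + 0.1430 + 0.1302 = 1.5098
TFR = 1.5098

1.51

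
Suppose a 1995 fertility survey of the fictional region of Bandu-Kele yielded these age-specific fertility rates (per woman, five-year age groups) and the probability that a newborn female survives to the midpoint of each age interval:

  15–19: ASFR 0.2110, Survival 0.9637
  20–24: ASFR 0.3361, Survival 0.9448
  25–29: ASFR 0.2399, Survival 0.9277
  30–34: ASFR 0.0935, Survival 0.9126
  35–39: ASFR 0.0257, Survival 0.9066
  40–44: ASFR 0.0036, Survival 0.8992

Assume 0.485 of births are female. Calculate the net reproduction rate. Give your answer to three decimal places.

Proportion female at birth = 0.485.
Weighting each age-specific rate by interval width and survival:
  15–19: 5 × 0.2110 × 0.9637 = 1.01670
  20–24: 5 × 0.3361 × 0.9448 = 1.58774
  25–29: 5 × 0.2399 × 0.9277 = 1.11278
  30–34: 5 × 0.0935 × 0.9126 = 0.42664
  35–39: 5 × 0.0257 × 0.9066 = 0.11650
  40–44: 5 × 0.0036 × 0.8992 = 0.01619
Sum = 4.27655
NRR = 0.485 × 4.27655 = 2.07413

2.074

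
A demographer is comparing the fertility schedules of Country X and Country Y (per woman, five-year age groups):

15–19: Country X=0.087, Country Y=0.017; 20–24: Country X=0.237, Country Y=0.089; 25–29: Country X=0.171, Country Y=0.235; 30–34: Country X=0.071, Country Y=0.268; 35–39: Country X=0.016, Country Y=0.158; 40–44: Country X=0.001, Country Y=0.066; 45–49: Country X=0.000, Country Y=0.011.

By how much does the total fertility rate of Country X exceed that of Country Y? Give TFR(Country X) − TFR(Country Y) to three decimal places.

Country X:
  Sum of ASFRs = 0.087 + 0.237 + 0.171 + 0.071 + 0.016 + 0.001 + 0.000 = 0.583
  TFR = 5 × 0.583 = 2.915
Country Y:
  Sum of ASFRs = 0.017 + 0.089 + 0.235 + 0.268 + 0.158 + 0.066 + 0.011 = 0.844
  TFR = 5 × 0.844 = 4.22
Difference = 2.915 − 4.22 = -1.305

-1.305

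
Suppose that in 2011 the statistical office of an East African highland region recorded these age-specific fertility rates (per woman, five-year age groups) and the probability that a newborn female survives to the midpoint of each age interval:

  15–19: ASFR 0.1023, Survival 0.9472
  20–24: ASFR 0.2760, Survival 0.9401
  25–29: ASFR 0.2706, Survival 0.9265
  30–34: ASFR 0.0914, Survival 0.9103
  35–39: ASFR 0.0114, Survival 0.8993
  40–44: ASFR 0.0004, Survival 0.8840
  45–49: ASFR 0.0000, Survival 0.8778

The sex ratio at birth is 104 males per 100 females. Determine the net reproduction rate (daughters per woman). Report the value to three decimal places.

Proportion female at birth = 100 / (100 + 104) = 0.49020.
Survival-weighted fertility by age (5·fₓ·Sₓ):
  15–19: 5 × 0.1023 × 0.9472 = 0.48449
  20–24: 5 × 0.2760 × 0.9401 = 1.29734
  25–29: 5 × 0.2706 × 0.9265 = 1.25355
  30–34: 5 × 0.0914 × 0.9103 = 0.41601
  35–39: 5 × 0.0114 × 0.8993 = 0.05126
  40–44: 5 × 0.0004 × 0.8840 = 0.00177
  45–49: 5 × 0.0000 × 0.8778 = 0.00000
Sum = 3.50442
NRR = 0.49020 × 3.50442 = 1.71787
With NRR above 1 the population is above replacement fertility.

1.718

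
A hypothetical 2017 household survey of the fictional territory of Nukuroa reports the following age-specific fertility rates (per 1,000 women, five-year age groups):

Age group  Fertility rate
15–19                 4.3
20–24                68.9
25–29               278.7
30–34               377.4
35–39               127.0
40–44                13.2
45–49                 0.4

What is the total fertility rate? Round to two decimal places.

Sum of ASFRs = 4.3 + 68.9 + 278.7 + 377.4 + 127.0 + 13.2 + 0.4 = 869.9
TFR = 5 × 869.9 / 1000 = 4.3495

4.35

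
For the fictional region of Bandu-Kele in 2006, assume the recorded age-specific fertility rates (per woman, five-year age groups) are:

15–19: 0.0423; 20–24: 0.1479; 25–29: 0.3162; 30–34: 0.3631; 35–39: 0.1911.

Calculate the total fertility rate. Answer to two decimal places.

Sum of ASFRs = 0.0423 + 0.1479 + 0.3162 + 0.3631 + 0.1911 = 1.0606
TFR = 5 × 1.0606 = 5.303

5.30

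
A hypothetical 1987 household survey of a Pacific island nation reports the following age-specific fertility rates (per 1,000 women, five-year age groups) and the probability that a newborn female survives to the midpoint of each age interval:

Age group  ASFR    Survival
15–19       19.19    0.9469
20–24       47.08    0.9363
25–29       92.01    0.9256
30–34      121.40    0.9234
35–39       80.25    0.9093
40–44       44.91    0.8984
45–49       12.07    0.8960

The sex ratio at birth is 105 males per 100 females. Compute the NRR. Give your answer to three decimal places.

Proportion female at birth = 100 / (100 + 105) = 0.48780.
Each age group contributes 5 × ASFR × survival:
  15–19: 5 × 19.19/1000 × 0.9469 = 0.09086
  20–24: 5 × 47.08/1000 × 0.9363 = 0.22041
  25–29: 5 × 92.01/1000 × 0.9256 = 0.42582
  30–34: 5 × 121.40/1000 × 0.9234 = 0.56050
  35–39: 5 × 80.25/1000 × 0.9093 = 0.36486
  40–44: 5 × 44.91/1000 × 0.8984 = 0.20174
  45–49: 5 × 12.07/1000 × 0.8960 = 0.05407
Sum = 1.91826
NRR = 0.48780 × 1.91826 = 0.93573
With NRR below 1 the population is below replacement fertility.

0.936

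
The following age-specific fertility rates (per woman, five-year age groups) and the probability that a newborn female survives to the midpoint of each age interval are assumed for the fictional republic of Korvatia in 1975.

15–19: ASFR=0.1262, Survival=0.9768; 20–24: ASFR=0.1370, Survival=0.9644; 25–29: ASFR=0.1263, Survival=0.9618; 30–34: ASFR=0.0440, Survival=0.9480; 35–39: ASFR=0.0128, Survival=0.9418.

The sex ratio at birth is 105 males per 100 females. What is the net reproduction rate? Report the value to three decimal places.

1.050

Proportion female at birth = 100 / (100 + 105) = 0.48780.
Weighting each age-specific rate by interval width and survival:
  15–19: 5 × 0.1262 × 0.9768 = 0.61636
  20–24: 5 × 0.1370 × 0.9644 = 0.66061
  25–29: 5 × 0.1263 × 0.9618 = 0.60738
  30–34: 5 × 0.0440 × 0.9480 = 0.20856
  35–39: 5 × 0.0128 × 0.9418 = 0.06028
Sum = 2.15319
NRR = 0.48780 × 2.15319 = 1.05033
With NRR above 1 the population is above replacement fertility.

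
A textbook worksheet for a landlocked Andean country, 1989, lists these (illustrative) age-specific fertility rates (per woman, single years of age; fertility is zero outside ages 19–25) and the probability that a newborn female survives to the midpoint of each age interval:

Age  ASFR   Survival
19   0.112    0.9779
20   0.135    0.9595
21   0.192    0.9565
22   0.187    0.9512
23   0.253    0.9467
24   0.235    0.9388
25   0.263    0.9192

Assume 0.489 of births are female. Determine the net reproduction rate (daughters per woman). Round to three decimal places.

Proportion female at birth = 0.489.
Per-age-group product (1 × ASFR × survival probability):
  19: 1 × 0.112 × 0.9779 = 0.10952
  20: 1 × 0.135 × 0.9595 = 0.12953
  21: 1 × 0.192 × 0.9565 = 0.18365
  22: 1 × 0.187 × 0.9512 = 0.17787
  23: 1 × 0.253 × 0.9467 = 0.23952
  24: 1 × 0.235 × 0.9388 = 0.22062
  25: 1 × 0.263 × 0.9192 = 0.24175
Sum = 1.30246
NRR = 0.489 × 1.30246 = 0.63690
NRR < 1, so the cohort does not fully replace itself.

0.637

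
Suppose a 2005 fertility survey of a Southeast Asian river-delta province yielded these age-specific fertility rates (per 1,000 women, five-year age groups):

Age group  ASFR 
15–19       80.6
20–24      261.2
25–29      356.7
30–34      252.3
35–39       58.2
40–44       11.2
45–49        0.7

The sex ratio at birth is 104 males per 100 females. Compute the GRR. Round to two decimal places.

2.50

Proportion female at birth = 100 / (100 + 104) = 0.49020.
Sum of ASFRs = 80.6 + 261.2 + 356.7 + 252.3 + 58.2 + 11.2 + 0.7 = 1020.9
TFR = 5 × 1020.9 / 1000 = 5.1045
GRR = 0.49020 × 5.1045 = 2.50223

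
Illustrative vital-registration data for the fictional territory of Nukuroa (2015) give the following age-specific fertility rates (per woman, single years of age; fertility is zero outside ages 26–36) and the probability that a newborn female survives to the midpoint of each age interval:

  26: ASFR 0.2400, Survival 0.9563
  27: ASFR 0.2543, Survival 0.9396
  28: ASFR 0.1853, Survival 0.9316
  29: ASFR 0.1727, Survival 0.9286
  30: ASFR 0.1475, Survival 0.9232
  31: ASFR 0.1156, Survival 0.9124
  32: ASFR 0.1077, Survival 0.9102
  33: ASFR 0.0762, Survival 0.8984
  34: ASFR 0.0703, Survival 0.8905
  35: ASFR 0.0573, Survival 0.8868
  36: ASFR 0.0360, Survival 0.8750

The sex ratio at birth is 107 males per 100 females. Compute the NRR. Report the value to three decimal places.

Proportion female at birth = 100 / (100 + 107) = 0.48309.
Weighting each age-specific rate by interval width and survival:
  26: 1 × 0.2400 × 0.9563 = 0.22951
  27: 1 × 0.2543 × 0.9396 = 0.23894
  28: 1 × 0.1853 × 0.9316 = 0.17263
  29: 1 × 0.1727 × 0.9286 = 0.16037
  30: 1 × 0.1475 × 0.9232 = 0.13617
  31: 1 × 0.1156 × 0.9124 = 0.10547
  32: 1 × 0.1077 × 0.9102 = 0.09803
  33: 1 × 0.0762 × 0.8984 = 0.06846
  34: 1 × 0.0703 × 0.8905 = 0.06260
  35: 1 × 0.0573 × 0.8868 = 0.05081
  36: 1 × 0.0360 × 0.8750 = 0.03150
Sum = 1.35449
NRR = 0.48309 × 1.35449 = 0.65434

0.654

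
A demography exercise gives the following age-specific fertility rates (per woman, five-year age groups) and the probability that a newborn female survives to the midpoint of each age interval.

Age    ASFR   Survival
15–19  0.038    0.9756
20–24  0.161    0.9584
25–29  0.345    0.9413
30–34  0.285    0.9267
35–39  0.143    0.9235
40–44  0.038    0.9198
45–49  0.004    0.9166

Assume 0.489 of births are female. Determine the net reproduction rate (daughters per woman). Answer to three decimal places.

Proportion female at birth = 0.489.
Survival-weighted fertility by age (5·fₓ·Sₓ):
  15–19: 5 × 0.038 × 0.9756 = 0.18536
  20–24: 5 × 0.161 × 0.9584 = 0.77151
  25–29: 5 × 0.345 × 0.9413 = 1.62374
  30–34: 5 × 0.285 × 0.9267 = 1.32055
  35–39: 5 × 0.143 × 0.9235 = 0.66030
  40–44: 5 × 0.038 × 0.9198 = 0.17476
  45–49: 5 × 0.004 × 0.9166 = 0.01833
Sum = 4.75455
NRR = 0.489 × 4.75455 = 2.32497

2.325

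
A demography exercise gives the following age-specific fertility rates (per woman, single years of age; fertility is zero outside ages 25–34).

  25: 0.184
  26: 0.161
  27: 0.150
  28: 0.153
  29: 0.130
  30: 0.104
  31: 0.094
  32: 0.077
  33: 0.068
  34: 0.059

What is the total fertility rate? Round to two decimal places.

1.18

Sum of ASFRs = 0.184 + 0.161 + 0.150 + 0.153 + 0.130 + 0.104 + 0.094 + 0.077 + 0.068 + 0.059 = 1.180
TFR = 1.18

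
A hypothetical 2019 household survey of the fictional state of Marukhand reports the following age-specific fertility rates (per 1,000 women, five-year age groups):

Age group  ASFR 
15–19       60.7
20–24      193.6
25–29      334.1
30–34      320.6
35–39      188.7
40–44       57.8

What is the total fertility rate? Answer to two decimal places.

Sum of ASFRs = 60.7 + 193.6 + 334.1 + 320.6 + 188.7 + 57.8 = 1155.5
TFR = 5 × 1155.5 / 1000 = 5.7775

5.78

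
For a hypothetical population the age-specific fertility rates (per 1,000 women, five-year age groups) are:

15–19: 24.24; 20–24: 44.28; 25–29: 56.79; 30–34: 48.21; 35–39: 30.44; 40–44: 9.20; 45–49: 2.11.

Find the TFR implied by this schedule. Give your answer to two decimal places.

Sum of ASFRs = 24.24 + 44.28 + 56.79 + 48.21 + 30.44 + 9.20 + 2.11 = 215.27
TFR = 5 × 215.27 / 1000 = 1.07635

1.08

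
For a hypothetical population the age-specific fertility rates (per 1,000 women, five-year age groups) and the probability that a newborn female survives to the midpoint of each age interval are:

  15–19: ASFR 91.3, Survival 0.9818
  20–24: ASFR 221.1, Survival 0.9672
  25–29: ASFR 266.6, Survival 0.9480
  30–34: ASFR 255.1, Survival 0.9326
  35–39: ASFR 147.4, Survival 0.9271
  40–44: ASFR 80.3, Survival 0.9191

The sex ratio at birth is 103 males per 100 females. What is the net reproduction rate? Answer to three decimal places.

2.474

Proportion female at birth = 100 / (100 + 103) = 0.49261.
Each age group contributes 5 × ASFR × survival:
  15–19: 5 × 91.3/1000 × 0.9818 = 0.44819
  20–24: 5 × 221.1/1000 × 0.9672 = 1.06924
  25–29: 5 × 266.6/1000 × 0.9480 = 1.26368
  30–34: 5 × 255.1/1000 × 0.9326 = 1.18953
  35–39: 5 × 147.4/1000 × 0.9271 = 0.68327
  40–44: 5 × 80.3/1000 × 0.9191 = 0.36902
Sum = 5.02293
NRR = 0.49261 × 5.02293 = 2.47435
An NRR exceeding 1 indicates intrinsic growth under these rates.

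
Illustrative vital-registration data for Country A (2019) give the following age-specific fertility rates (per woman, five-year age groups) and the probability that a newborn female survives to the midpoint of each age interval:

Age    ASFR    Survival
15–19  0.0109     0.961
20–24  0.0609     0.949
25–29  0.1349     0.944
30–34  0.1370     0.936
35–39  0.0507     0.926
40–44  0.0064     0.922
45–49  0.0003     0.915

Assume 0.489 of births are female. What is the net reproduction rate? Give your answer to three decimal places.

Proportion female at birth = 0.489.
Survival-weighted fertility by age (5·fₓ·Sₓ):
  15–19: 5 × 0.0109 × 0.961 = 0.05237
  20–24: 5 × 0.0609 × 0.949 = 0.28897
  25–29: 5 × 0.1349 × 0.944 = 0.63673
  30–34: 5 × 0.1370 × 0.936 = 0.64116
  35–39: 5 × 0.0507 × 0.926 = 0.23474
  40–44: 5 × 0.0064 × 0.922 = 0.02950
  45–49: 5 × 0.0003 × 0.915 = 0.00137
Sum = 1.88484
NRR = 0.489 × 1.88484 = 0.92169
NRR < 1, so the cohort does not fully replace itself.

0.922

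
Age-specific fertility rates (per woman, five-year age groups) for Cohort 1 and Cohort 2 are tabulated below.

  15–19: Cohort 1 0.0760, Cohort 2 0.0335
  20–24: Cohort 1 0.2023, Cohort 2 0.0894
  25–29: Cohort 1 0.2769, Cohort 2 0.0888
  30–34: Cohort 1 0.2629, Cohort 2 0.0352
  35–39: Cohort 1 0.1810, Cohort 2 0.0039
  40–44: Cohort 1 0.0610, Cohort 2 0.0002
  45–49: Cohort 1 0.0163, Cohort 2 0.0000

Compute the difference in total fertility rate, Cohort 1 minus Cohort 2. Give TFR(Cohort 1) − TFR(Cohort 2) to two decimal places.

Cohort 1:
  Sum of ASFRs = 0.0760 + 0.2023 + 0.2769 + 0.2629 + 0.1810 + 0.0610 + 0.0163 = 1.0764
  TFR = 5 × 1.0764 = 5.382
Cohort 2:
  Sum of ASFRs = 0.0335 + 0.0894 + 0.0888 + 0.0352 + 0.0039 + 0.0002 + 0.0000 = 0.2510
  TFR = 5 × 0.2510 = 1.255
Difference = 5.382 − 1.255 = 4.127

4.13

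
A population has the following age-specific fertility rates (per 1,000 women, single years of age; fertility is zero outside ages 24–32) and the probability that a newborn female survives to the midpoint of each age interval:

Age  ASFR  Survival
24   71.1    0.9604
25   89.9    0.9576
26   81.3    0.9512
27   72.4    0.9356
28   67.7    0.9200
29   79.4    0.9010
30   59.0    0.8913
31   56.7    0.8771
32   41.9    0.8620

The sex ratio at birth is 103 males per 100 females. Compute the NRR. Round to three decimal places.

0.282

Proportion female at birth = 100 / (100 + 103) = 0.49261.
Weighting each age-specific rate by interval width and survival:
  24: 1 × 71.1/1000 × 0.9604 = 0.06828
  25: 1 × 89.9/1000 × 0.9576 = 0.08609
  26: 1 × 81.3/1000 × 0.9512 = 0.07733
  27: 1 × 72.4/1000 × 0.9356 = 0.06774
  28: 1 × 67.7/1000 × 0.9200 = 0.06228
  29: 1 × 79.4/1000 × 0.9010 = 0.07154
  30: 1 × 59.0/1000 × 0.8913 = 0.05259
  31: 1 × 56.7/1000 × 0.8771 = 0.04973
  32: 1 × 41.9/1000 × 0.8620 = 0.03612
Sum = 0.57170
NRR = 0.49261 × 0.57170 = 0.28163
An NRR under 1 implies long-run decline under these rates.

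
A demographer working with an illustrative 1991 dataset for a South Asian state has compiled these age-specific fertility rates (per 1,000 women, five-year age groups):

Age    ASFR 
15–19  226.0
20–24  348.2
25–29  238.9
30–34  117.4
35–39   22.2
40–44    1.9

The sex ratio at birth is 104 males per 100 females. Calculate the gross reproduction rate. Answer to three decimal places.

2.340

Proportion female at birth = 100 / (100 + 104) = 0.49020.
Sum of ASFRs = 226.0 + 348.2 + 238.9 + 117.4 + 22.2 + 1.9 = 954.6
TFR = 5 × 954.6 / 1000 = 4.773
GRR = 0.49020 × 4.773 = 2.33972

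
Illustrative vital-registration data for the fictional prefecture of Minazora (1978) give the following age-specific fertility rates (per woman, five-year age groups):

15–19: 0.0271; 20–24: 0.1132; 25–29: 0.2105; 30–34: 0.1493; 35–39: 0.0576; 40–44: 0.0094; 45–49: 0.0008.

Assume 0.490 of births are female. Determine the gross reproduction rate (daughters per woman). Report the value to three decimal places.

1.391

Proportion female at birth = 0.490.
Sum of ASFRs = 0.0271 + 0.1132 + 0.2105 + 0.1493 + 0.0576 + 0.0094 + 0.0008 = 0.5679
TFR = 5 × 0.5679 = 2.8395
GRR = 0.490 × 2.8395 = 1.39136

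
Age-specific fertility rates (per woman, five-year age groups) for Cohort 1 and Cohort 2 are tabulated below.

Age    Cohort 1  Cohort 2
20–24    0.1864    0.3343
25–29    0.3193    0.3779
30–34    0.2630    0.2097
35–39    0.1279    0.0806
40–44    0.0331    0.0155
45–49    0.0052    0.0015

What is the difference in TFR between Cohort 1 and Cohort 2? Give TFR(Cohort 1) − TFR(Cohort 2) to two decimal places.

-0.42

Cohort 1:
  Sum of ASFRs = 0.1864 + 0.3193 + 0.2630 + 0.1279 + 0.0331 + 0.0052 = 0.9349
  TFR = 5 × 0.9349 = 4.6745
Cohort 2:
  Sum of ASFRs = 0.3343 + 0.3779 + 0.2097 + 0.0806 + 0.0155 + 0.0015 = 1.0195
  TFR = 5 × 1.0195 = 5.0975
Difference = 4.6745 − 5.0975 = -0.423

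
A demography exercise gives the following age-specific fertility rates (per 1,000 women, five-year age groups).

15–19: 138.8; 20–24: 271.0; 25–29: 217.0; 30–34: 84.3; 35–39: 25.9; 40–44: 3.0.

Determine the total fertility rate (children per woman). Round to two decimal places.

3.70

Sum of ASFRs = 138.8 + 271.0 + 217.0 + 84.3 + 25.9 + 3.0 = 740.0
TFR = 5 × 740.0 / 1000 = 3.7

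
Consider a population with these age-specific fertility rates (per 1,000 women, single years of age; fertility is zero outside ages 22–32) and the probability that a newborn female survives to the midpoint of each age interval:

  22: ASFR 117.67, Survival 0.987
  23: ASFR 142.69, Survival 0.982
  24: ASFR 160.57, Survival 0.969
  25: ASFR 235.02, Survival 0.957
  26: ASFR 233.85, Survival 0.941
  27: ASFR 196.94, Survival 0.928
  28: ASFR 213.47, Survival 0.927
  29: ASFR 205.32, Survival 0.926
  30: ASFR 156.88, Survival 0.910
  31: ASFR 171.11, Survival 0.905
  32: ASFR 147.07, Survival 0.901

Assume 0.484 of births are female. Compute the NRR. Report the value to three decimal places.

Proportion female at birth = 0.484.
Per-age-group product (1 × ASFR × survival probability):
  22: 1 × 117.67/1000 × 0.987 = 0.11614
  23: 1 × 142.69/1000 × 0.982 = 0.14012
  24: 1 × 160.57/1000 × 0.969 = 0.15559
  25: 1 × 235.02/1000 × 0.957 = 0.22491
  26: 1 × 233.85/1000 × 0.941 = 0.22005
  27: 1 × 196.94/1000 × 0.928 = 0.18276
  28: 1 × 213.47/1000 × 0.927 = 0.19789
  29: 1 × 205.32/1000 × 0.926 = 0.19013
  30: 1 × 156.88/1000 × 0.910 = 0.14276
  31: 1 × 171.11/1000 × 0.905 = 0.15485
  32: 1 × 147.07/1000 × 0.901 = 0.13251
Sum = 1.85771
NRR = 0.484 × 1.85771 = 0.89913
NRR < 1, so the cohort does not fully replace itself.

0.899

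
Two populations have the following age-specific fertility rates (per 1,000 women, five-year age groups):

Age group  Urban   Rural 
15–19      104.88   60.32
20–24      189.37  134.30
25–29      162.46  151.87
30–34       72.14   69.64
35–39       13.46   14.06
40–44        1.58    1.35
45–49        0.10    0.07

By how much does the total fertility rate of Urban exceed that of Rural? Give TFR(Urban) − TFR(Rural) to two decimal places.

Urban:
  Sum of ASFRs = 104.88 + 189.37 + 162.46 + 72.14 + 13.46 + 1.58 + 0.10 = 543.99
  TFR = 5 × 543.99 / 1000 = 2.71995
Rural:
  Sum of ASFRs = 60.32 + 134.30 + 151.87 + 69.64 + 14.06 + 1.35 + 0.07 = 431.61
  TFR = 5 × 431.61 / 1000 = 2.15805
Difference = 2.71995 − 2.15805 = 0.5619

0.56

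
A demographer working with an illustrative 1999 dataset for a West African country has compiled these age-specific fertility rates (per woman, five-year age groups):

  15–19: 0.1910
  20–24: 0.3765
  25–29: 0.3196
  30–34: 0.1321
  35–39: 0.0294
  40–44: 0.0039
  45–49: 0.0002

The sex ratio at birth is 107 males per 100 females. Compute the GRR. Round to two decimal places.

Proportion female at birth = 100 / (100 + 107) = 0.48309.
Sum of ASFRs = 0.1910 + 0.3765 + 0.3196 + 0.1321 + 0.0294 + 0.0039 + 0.0002 = 1.0527
TFR = 5 × 1.0527 = 5.2635
GRR = 0.48309 × 5.2635 = 2.54274

2.54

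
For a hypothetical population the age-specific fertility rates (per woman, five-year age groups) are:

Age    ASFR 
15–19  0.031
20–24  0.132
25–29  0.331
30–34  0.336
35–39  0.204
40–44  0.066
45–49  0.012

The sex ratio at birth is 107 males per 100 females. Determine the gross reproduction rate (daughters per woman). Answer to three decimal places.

Proportion female at birth = 100 / (100 + 107) = 0.48309.
Sum of ASFRs = 0.031 + 0.132 + 0.331 + 0.336 + 0.204 + 0.066 + 0.012 = 1.112
TFR = 5 × 1.112 = 5.56
GRR = 0.48309 × 5.56 = 2.68598

2.686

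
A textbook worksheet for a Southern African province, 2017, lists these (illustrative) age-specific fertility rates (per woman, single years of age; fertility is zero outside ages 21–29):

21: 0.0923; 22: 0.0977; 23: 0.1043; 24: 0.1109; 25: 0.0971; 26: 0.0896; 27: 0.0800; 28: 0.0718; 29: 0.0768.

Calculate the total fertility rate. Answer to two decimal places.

Sum of ASFRs = 0.0923 + 0.0977 + 0.1043 + 0.1109 + 0.0971 + 0.0896 + 0.0800 + 0.0718 + 0.0768 = 0.8205
TFR = 0.8205

0.82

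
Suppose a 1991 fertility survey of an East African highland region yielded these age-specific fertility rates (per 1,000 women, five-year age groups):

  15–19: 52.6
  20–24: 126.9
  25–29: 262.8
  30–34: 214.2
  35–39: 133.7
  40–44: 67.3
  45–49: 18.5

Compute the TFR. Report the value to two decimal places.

4.38

Sum of ASFRs = 52.6 + 126.9 + 262.8 + 214.2 + 133.7 + 67.3 + 18.5 = 876.0
TFR = 5 × 876.0 / 1000 = 4.38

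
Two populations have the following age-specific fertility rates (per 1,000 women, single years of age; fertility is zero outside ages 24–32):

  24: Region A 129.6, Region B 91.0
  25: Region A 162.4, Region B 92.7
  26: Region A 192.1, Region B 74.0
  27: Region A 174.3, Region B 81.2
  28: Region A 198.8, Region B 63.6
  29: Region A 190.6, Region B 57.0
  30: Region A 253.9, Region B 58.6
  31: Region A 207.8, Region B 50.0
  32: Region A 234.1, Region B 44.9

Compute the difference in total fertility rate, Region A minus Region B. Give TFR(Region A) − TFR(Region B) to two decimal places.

1.13

Region A:
  Sum of ASFRs = 129.6 + 162.4 + 192.1 + 174.3 + 198.8 + 190.6 + 253.9 + 207.8 + 234.1 = 1743.6
  TFR = 1743.6 / 1000 = 1.7436
Region B:
  Sum of ASFRs = 91.0 + 92.7 + 74.0 + 81.2 + 63.6 + 57.0 + 58.6 + 50.0 + 44.9 = 613.0
  TFR = 613.0 / 1000 = 0.613
Difference = 1.7436 − 0.613 = 1.1306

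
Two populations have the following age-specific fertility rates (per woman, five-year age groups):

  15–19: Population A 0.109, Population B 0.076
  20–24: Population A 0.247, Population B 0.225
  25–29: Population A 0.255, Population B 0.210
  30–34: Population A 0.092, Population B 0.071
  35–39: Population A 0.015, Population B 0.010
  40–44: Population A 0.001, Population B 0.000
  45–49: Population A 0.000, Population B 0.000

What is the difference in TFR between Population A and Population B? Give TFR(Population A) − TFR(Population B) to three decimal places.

Population A:
  Sum of ASFRs = 0.109 + 0.247 + 0.255 + 0.092 + 0.015 + 0.001 + 0.000 = 0.719
  TFR = 5 × 0.719 = 3.595
Population B:
  Sum of ASFRs = 0.076 + 0.225 + 0.210 + 0.071 + 0.010 + 0.000 + 0.000 = 0.592
  TFR = 5 × 0.592 = 2.96
Difference = 3.595 − 2.96 = 0.635

0.635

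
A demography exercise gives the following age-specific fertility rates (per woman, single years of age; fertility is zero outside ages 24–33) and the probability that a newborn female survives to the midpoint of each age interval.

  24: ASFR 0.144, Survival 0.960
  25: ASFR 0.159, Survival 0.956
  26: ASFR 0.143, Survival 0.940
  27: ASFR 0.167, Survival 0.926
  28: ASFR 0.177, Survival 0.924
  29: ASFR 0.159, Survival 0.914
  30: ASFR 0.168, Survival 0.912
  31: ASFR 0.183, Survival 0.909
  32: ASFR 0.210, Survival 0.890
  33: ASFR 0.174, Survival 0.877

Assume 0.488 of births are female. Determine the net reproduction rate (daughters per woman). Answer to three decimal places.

Proportion female at birth = 0.488.
Per-age-group product (1 × ASFR × survival probability):
  24: 1 × 0.144 × 0.960 = 0.13824
  25: 1 × 0.159 × 0.956 = 0.15200
  26: 1 × 0.143 × 0.940 = 0.13442
  27: 1 × 0.167 × 0.926 = 0.15464
  28: 1 × 0.177 × 0.924 = 0.16355
  29: 1 × 0.159 × 0.914 = 0.14533
  30: 1 × 0.168 × 0.912 = 0.15322
  31: 1 × 0.183 × 0.909 = 0.16635
  32: 1 × 0.210 × 0.890 = 0.18690
  33: 1 × 0.174 × 0.877 = 0.15260
Sum = 1.54725
NRR = 0.488 × 1.54725 = 0.75506
With NRR below 1 the population is below replacement fertility.

0.755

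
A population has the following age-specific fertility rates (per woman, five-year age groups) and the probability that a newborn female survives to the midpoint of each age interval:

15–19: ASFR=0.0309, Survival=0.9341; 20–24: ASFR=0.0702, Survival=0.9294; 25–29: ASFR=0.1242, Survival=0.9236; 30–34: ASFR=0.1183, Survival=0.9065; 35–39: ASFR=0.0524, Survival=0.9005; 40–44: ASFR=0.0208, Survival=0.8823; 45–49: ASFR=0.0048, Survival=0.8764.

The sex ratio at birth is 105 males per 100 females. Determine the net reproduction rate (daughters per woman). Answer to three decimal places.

0.941

Proportion female at birth = 100 / (100 + 105) = 0.48780.
Survival-weighted fertility by age (5·fₓ·Sₓ):
  15–19: 5 × 0.0309 × 0.9341 = 0.14432
  20–24: 5 × 0.0702 × 0.9294 = 0.32622
  25–29: 5 × 0.1242 × 0.9236 = 0.57356
  30–34: 5 × 0.1183 × 0.9065 = 0.53619
  35–39: 5 × 0.0524 × 0.9005 = 0.23593
  40–44: 5 × 0.0208 × 0.8823 = 0.09176
  45–49: 5 × 0.0048 × 0.8764 = 0.02103
Sum = 1.92901
NRR = 0.48780 × 1.92901 = 0.94097
An NRR under 1 implies long-run decline under these rates.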